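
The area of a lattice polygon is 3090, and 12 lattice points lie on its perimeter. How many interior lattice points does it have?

From Pick's theorem, I = A − B/2 + 1 = 3090 − 12/2 + 1 = 3085.

3085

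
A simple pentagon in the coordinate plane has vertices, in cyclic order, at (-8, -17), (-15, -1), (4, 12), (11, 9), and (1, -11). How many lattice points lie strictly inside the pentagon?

The shoelace formula gives twice the area as |[(-8)·(-1) − (-15)·(-17)] + [(-15)·12 − 4·(-1)] + [4·9 − 11·12] + [11·(-11) − 1·9] + [1·(-17) − (-8)·(-11)]| = 754, so the area is 377.
Along each edge there are gcd(|Δx|,|Δy|)+1 lattice points, so counting each shared vertex once the boundary has gcd(7,16) + gcd(19,13) + gcd(7,3) + gcd(10,20) + gcd(9,6) = 1+1+1+10+3 = 16.
Pick's theorem gives I = A − B/2 + 1 = 377 − 16/2 + 1 = 370.

370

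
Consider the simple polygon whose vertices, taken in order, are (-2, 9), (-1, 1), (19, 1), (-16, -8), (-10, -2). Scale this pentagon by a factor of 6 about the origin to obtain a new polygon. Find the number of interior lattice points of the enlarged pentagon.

Using the shoelace formula, 2A = |((-2)·1 − (-1)·9) + ((-1)·1 − 19·1) + (19·(-8) − (-16)·1) + ((-16)·(-2) − (-10)·(-8)) + ((-10)·9 − (-2)·(-2))| = 291, so the area is 291/2.
Summing gcd(|Δx|,|Δy|) over the edges gives the boundary count: gcd(1,8) + gcd(20,0) + gcd(35,9) + gcd(6,6) + gcd(8,11) = 1+20+1+6+1 = 29.
Scaling by 6 multiplies the area by 6² = 36 (so the new area is 5238) and multiplies the boundary lattice-point count by 6, giving 174.
By Pick's theorem, the interior count of the dilated polygon is 5238 − 174/2 + 1 = 5152.

5152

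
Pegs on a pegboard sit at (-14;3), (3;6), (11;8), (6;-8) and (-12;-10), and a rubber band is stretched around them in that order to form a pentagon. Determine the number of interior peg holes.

By the shoelace formula, twice the signed area is |[(-14)·6 − 3·3] + [3·8 − 11·6] + [11·(-8) − 6·8] + [6·(-10) − (-12)·(-8)] + [(-12)·3 − (-14)·(-10)]| = 603, so the area is 301.5.
Summing gcd(|Δx|,|Δy|) over the edges gives the boundary count: gcd(17,3) + gcd(8,2) + gcd(5,16) + gcd(18,2) + gcd(2,13) = 1+2+1+2+1 = 7.
By Pick's theorem A = I + B/2 − 1, so I = 301.5 − 7/2 + 1 = 299.

299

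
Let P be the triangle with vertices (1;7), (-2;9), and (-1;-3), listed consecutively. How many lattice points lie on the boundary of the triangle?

Summing gcd(|Δx|,|Δy|) over the edges gives the boundary count: gcd(3,2) + gcd(1,12) + gcd(2,10) = 1+1+2 = 4.

4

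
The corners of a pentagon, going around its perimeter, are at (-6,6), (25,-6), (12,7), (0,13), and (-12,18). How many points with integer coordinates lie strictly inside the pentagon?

228

Using the shoelace formula, 2A = |((-6)·(-6) − 25·6) + (25·7 − 12·(-6)) + (12·13 − 0·7) + (0·18 − (-12)·13) + ((-12)·6 − (-6)·18)| = 481, so the area is 240.5.
Summing gcd(|Δx|,|Δy|) over the edges gives the boundary count: gcd(31,12) + gcd(13,13) + gcd(12,6) + gcd(12,5) + gcd(6,12) = 1+13+6+1+6 = 27.
By Pick's theorem A = I + B/2 − 1, so I = 240.5 − 27/2 + 1 = 228.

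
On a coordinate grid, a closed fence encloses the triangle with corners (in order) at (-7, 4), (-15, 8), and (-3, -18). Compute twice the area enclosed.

160

Using the shoelace formula, 2A = |[(-7)·8 − (-15)·4] + [(-15)·(-18) − (-3)·8] + [(-3)·4 − (-7)·(-18)]| = 160, so the area is 80.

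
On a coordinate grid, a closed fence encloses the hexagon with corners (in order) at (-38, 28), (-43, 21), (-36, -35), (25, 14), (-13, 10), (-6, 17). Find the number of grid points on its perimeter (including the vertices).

19

The number of boundary lattice points is Σ gcd(|Δx|,|Δy|) = gcd(5,7) + gcd(7,56) + gcd(61,49) + gcd(38,4) + gcd(7,7) + gcd(32,11) = 1+7+1+2+7+1 = 19.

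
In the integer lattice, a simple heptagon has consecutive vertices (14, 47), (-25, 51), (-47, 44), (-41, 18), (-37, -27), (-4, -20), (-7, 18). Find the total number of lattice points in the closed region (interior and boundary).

2883

By the shoelace formula, twice the signed area is |[14·51 − (-25)·47] + [(-25)·44 − (-47)·51] + [(-47)·18 − (-41)·44] + [(-41)·(-27) − (-37)·18] + [(-37)·(-20) − (-4)·(-27)] + [(-4)·18 − (-7)·(-20)] + [(-7)·47 − 14·18]| = 5756, so the area is 2878.
Along each edge there are gcd(|Δx|,|Δy|)+1 lattice points, so counting each shared vertex once the boundary has gcd(39,4) + gcd(22,7) + gcd(6,26) + gcd(4,45) + gcd(33,7) + gcd(3,38) + gcd(21,29) = 1+1+2+1+1+1+1 = 8.
Pick's theorem gives I = A − B/2 + 1 = 2878 − 8/2 + 1 = 2875, so the closed region contains I + B = 2875 + 8 = 2883 lattice points.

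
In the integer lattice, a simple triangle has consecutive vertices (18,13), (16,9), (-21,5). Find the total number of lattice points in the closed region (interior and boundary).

73

The shoelace formula gives twice the area as |(18·9 − 16·13) + (16·5 − (-21)·9) + ((-21)·13 − 18·5)| = 140, so the area is 70.
The number of boundary lattice points is Σ gcd(|Δx|,|Δy|) = gcd(2,4) + gcd(37,4) + gcd(39,8) = 2+1+1 = 4.
Pick's theorem gives I = A − B/2 + 1 = 70 − 4/2 + 1 = 69, so the closed region contains I + B = 69 + 4 = 73 lattice points.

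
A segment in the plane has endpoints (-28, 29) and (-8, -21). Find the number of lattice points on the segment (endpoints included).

11

The number of lattice points on a segment between lattice points is gcd(|Δx|,|Δy|) + 1 = gcd(20,50) + 1 = 10 + 1 = 11.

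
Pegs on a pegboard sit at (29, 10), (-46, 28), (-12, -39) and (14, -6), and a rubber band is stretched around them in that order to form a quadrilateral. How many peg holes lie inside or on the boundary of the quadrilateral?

Using the shoelace formula, 2A = |(29·28 − (-46)·10) + ((-46)·(-39) − (-12)·28) + ((-12)·(-6) − 14·(-39)) + (14·10 − 29·(-6))| = 4334, so the area is 2167.
Summing gcd(|Δx|,|Δy|) over the edges gives the boundary count: gcd(75,18) + gcd(34,67) + gcd(26,33) + gcd(15,16) = 3+1+1+1 = 6.
Pick's theorem gives I = A − B/2 + 1 = 2167 − 6/2 + 1 = 2165, so the closed region contains I + B = 2165 + 6 = 2171 lattice points.

2171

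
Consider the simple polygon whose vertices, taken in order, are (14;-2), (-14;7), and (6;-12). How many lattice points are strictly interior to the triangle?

Using the shoelace formula, 2A = |(14·7 − (-14)·(-2)) + ((-14)·(-12) − 6·7) + (6·(-2) − 14·(-12))| = 352, so the area is 176.
Summing gcd(|Δx|,|Δy|) over the edges gives the boundary count: gcd(28,9) + gcd(20,19) + gcd(8,10) = 1+1+2 = 4.
By Pick's theorem A = I + B/2 − 1, so I = 176 − 4/2 + 1 = 175.

175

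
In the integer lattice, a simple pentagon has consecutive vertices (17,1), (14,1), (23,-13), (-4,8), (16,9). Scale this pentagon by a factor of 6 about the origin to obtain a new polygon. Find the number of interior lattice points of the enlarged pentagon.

6652

By the shoelace formula, twice the signed area is |(17·1 − 14·1) + (14·(-13) − 23·1) + (23·8 − (-4)·(-13)) + ((-4)·9 − 16·8) + (16·1 − 17·9)| = 371, so the area is 185.5.
Along each edge there are gcd(|Δx|,|Δy|)+1 lattice points, so counting each shared vertex once the boundary has gcd(3,0) + gcd(9,14) + gcd(27,21) + gcd(20,1) + gcd(1,8) = 3+1+3+1+1 = 9.
Scaling by 6 multiplies the area by 6² = 36 (so the new area is 6678) and multiplies the boundary lattice-point count by 6, giving 54.
By Pick's theorem, the interior count of the dilated polygon is 6678 − 54/2 + 1 = 6652.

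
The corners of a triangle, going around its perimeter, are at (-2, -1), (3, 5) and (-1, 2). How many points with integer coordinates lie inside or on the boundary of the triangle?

7

The shoelace formula gives twice the area as |((-2)·5 − 3·(-1)) + (3·2 − (-1)·5) + ((-1)·(-1) − (-2)·2)| = 9, so the area is 9/2.
The number of boundary lattice points is Σ gcd(|Δx|,|Δy|) = gcd(5,6) + gcd(4,3) + gcd(1,3) = 1+1+1 = 3.
Pick's theorem gives I = A − B/2 + 1 = 9/2 − 3/2 + 1 = 4, so the closed region contains I + B = 4 + 3 = 7 lattice points.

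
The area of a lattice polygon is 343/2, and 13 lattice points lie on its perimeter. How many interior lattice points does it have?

166

Pick's theorem A = I + B/2 − 1 rearranges to I = A − B/2 + 1 = 343/2 − 13/2 + 1 = 166.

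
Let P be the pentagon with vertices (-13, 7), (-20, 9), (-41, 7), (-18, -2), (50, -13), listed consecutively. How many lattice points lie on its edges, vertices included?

Along each edge there are gcd(|Δx|,|Δy|)+1 lattice points, so counting each shared vertex once the boundary has gcd(7,2) + gcd(21,2) + gcd(23,9) + gcd(68,11) + gcd(63,20) = 1+1+1+1+1 = 5.

5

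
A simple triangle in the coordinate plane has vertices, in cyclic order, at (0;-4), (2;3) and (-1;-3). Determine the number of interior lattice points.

3

Using the shoelace formula, 2A = |[0·3 − 2·(-4)] + [2·(-3) − (-1)·3] + [(-1)·(-4) − 0·(-3)]| = 9, so the area is 9/2.
Summing gcd(|Δx|,|Δy|) over the edges gives the boundary count: gcd(2,7) + gcd(3,6) + gcd(1,1) = 1+3+1 = 5.
By Pick's theorem A = I + B/2 − 1, so I = 9/2 − 5/2 + 1 = 3.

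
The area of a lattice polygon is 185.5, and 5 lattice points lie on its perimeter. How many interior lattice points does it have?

From Pick's theorem, I = A − B/2 + 1 = 185.5 − 5/2 + 1 = 184.

184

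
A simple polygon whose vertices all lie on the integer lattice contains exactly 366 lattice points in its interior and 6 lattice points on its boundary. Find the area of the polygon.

Pick's theorem states A = I + B/2 − 1, so A = 366 + 6/2 − 1 = 368.

368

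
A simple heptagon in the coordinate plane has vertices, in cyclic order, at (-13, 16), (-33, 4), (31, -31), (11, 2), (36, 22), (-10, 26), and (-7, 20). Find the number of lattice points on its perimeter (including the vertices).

18

Summing gcd(|Δx|,|Δy|) over the edges gives the boundary count: gcd(20,12) + gcd(64,35) + gcd(20,33) + gcd(25,20) + gcd(46,4) + gcd(3,6) + gcd(6,4) = 4+1+1+5+2+3+2 = 18.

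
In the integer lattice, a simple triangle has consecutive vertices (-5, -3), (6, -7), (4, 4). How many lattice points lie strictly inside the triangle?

56

Using the shoelace formula, 2A = |((-5)·(-7) − 6·(-3)) + (6·4 − 4·(-7)) + (4·(-3) − (-5)·4)| = 113, so the area is 113/2.
The number of boundary lattice points is Σ gcd(|Δx|,|Δy|) = gcd(11,4) + gcd(2,11) + gcd(9,7) = 1+1+1 = 3.
By Pick's theorem A = I + B/2 − 1, so I = 113/2 − 3/2 + 1 = 56.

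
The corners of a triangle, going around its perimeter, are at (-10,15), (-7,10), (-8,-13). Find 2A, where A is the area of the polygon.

By the shoelace formula, twice the signed area is |((-10)·10 − (-7)·15) + ((-7)·(-13) − (-8)·10) + ((-8)·15 − (-10)·(-13))| = 74, so the area is 37.

74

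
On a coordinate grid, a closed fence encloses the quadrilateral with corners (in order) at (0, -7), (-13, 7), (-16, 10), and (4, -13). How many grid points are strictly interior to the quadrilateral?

Using the shoelace formula, 2A = |(0·7 − (-13)·(-7)) + ((-13)·10 − (-16)·7) + ((-16)·(-13) − 4·10) + (4·(-7) − 0·(-13))| = 31, so the area is 15.5.
Along each edge there are gcd(|Δx|,|Δy|)+1 lattice points, so counting each shared vertex once the boundary has gcd(13,14) + gcd(3,3) + gcd(20,23) + gcd(4,6) = 1+3+1+2 = 7.
By Pick's theorem A = I + B/2 − 1, so I = 15.5 − 7/2 + 1 = 13.

13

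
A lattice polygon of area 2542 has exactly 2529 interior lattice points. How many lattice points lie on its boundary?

Pick's theorem gives A = I + B/2 − 1, so B = 2(A − I + 1) = 2(2542 − 2529 + 1) = 28.

28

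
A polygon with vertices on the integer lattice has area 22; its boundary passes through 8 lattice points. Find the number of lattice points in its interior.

19

Pick's theorem A = I + B/2 − 1 rearranges to I = A − B/2 + 1 = 22 − 8/2 + 1 = 19.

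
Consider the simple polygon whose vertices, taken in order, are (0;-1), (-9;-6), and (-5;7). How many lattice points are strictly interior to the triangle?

The shoelace formula gives twice the area as |[0·(-6) − (-9)·(-1)] + [(-9)·7 − (-5)·(-6)] + [(-5)·(-1) − 0·7]| = 97, so the area is 48.5.
Along each edge there are gcd(|Δx|,|Δy|)+1 lattice points, so counting each shared vertex once the boundary has gcd(9,5) + gcd(4,13) + gcd(5,8) = 1+1+1 = 3.
By Pick's theorem A = I + B/2 − 1, so I = 48.5 − 3/2 + 1 = 48.

48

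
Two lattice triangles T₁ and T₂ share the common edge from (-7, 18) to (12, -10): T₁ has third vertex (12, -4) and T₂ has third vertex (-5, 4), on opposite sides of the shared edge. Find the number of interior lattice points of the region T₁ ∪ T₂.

The union is the simple quadrilateral with vertices (-7, 18), (12, -4), (12, -10), (-5, 4) in order.
Using the shoelace formula, 2A = |((-7)·(-4) − 12·18) + (12·(-10) − 12·(-4)) + (12·4 − (-5)·(-10)) + ((-5)·18 − (-7)·4)| = 324, so the area is 162.
Summing gcd(|Δx|,|Δy|) over the edges gives the boundary count: gcd(19,22) + gcd(0,6) + gcd(17,14) + gcd(2,14) = 1+6+1+2 = 10.
By Pick's theorem I = A − B/2 + 1 = 162 − 10/2 + 1 = 158.

158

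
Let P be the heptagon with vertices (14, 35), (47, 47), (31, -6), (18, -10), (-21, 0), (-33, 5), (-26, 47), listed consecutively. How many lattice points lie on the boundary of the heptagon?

18

Along each edge there are gcd(|Δx|,|Δy|)+1 lattice points, so counting each shared vertex once the boundary has gcd(33,12) + gcd(16,53) + gcd(13,4) + gcd(39,10) + gcd(12,5) + gcd(7,42) + gcd(40,12) = 3+1+1+1+1+7+4 = 18.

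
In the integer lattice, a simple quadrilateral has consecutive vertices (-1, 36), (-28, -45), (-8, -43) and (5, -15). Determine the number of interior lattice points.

1183

By the shoelace formula, twice the signed area is |((-1)·(-45) − (-28)·36) + ((-28)·(-43) − (-8)·(-45)) + ((-8)·(-15) − 5·(-43)) + (5·36 − (-1)·(-15))| = 2397, so the area is 2397/2.
Along each edge there are gcd(|Δx|,|Δy|)+1 lattice points, so counting each shared vertex once the boundary has gcd(27,81) + gcd(20,2) + gcd(13,28) + gcd(6,51) = 27+2+1+3 = 33.
Pick's theorem gives I = A − B/2 + 1 = 2397/2 − 33/2 + 1 = 1183.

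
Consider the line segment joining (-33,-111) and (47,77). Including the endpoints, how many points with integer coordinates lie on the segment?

The number of lattice points on a segment between lattice points is gcd(|Δx|,|Δy|) + 1 = gcd(80,188) + 1 = 4 + 1 = 5.

5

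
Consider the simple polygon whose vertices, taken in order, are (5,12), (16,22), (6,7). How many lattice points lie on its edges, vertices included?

Summing gcd(|Δx|,|Δy|) over the edges gives the boundary count: gcd(11,10) + gcd(10,15) + gcd(1,5) = 1+5+1 = 7.

7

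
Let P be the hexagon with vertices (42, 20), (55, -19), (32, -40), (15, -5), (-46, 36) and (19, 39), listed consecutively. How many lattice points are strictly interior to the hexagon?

3230

Using the shoelace formula, 2A = |[42·(-19) − 55·20] + [55·(-40) − 32·(-19)] + [32·(-5) − 15·(-40)] + [15·36 − (-46)·(-5)] + [(-46)·39 − 19·36] + [19·20 − 42·39]| = 6476, so the area is 3238.
The number of boundary lattice points is Σ gcd(|Δx|,|Δy|) = gcd(13,39) + gcd(23,21) + gcd(17,35) + gcd(61,41) + gcd(65,3) + gcd(23,19) = 13+1+1+1+1+1 = 18.
By Pick's theorem A = I + B/2 − 1, so I = 3238 − 18/2 + 1 = 3230.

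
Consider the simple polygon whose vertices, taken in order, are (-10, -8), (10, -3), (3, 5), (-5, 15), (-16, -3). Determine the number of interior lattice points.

The shoelace formula gives twice the area as |((-10)·(-3) − 10·(-8)) + (10·5 − 3·(-3)) + (3·15 − (-5)·5) + ((-5)·(-3) − (-16)·15) + ((-16)·(-8) − (-10)·(-3))| = 592, so the area is 296.
Along each edge there are gcd(|Δx|,|Δy|)+1 lattice points, so counting each shared vertex once the boundary has gcd(20,5) + gcd(7,8) + gcd(8,10) + gcd(11,18) + gcd(6,5) = 5+1+2+1+1 = 10.
Pick's theorem gives I = A − B/2 + 1 = 296 − 10/2 + 1 = 292.

292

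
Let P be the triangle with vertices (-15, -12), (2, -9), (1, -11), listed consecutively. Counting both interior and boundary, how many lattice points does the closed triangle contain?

The shoelace formula gives twice the area as |((-15)·(-9) − 2·(-12)) + (2·(-11) − 1·(-9)) + (1·(-12) − (-15)·(-11))| = 31, so the area is 15.5.
The number of boundary lattice points is Σ gcd(|Δx|,|Δy|) = gcd(17,3) + gcd(1,2) + gcd(16,1) = 1+1+1 = 3.
Pick's theorem gives I = A − B/2 + 1 = 15.5 − 3/2 + 1 = 15, so the closed region contains I + B = 15 + 3 = 18 lattice points.

18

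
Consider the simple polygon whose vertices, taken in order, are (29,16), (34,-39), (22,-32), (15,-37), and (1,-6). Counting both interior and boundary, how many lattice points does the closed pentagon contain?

1057

The shoelace formula gives twice the area as |(29·(-39) − 34·16) + (34·(-32) − 22·(-39)) + (22·(-37) − 15·(-32)) + (15·(-6) − 1·(-37)) + (1·16 − 29·(-6))| = 2102, so the area is 1051.
Along each edge there are gcd(|Δx|,|Δy|)+1 lattice points, so counting each shared vertex once the boundary has gcd(5,55) + gcd(12,7) + gcd(7,5) + gcd(14,31) + gcd(28,22) = 5+1+1+1+2 = 10.
Pick's theorem gives I = A − B/2 + 1 = 1051 − 10/2 + 1 = 1047, so the closed region contains I + B = 1047 + 10 = 1057 lattice points.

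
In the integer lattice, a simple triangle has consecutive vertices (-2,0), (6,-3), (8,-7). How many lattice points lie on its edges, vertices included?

4

Along each edge there are gcd(|Δx|,|Δy|)+1 lattice points, so counting each shared vertex once the boundary has gcd(8,3) + gcd(2,4) + gcd(10,7) = 1+2+1 = 4.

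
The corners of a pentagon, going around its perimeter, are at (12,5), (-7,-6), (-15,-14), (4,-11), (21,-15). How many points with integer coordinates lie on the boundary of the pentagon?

12

Along each edge there are gcd(|Δx|,|Δy|)+1 lattice points, so counting each shared vertex once the boundary has gcd(19,11) + gcd(8,8) + gcd(19,3) + gcd(17,4) + gcd(9,20) = 1+8+1+1+1 = 12.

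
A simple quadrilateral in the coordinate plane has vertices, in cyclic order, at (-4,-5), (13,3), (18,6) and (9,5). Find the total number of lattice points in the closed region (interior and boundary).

By the shoelace formula, twice the signed area is |[(-4)·3 − 13·(-5)] + [13·6 − 18·3] + [18·5 − 9·6] + [9·(-5) − (-4)·5]| = 88, so the area is 44.
The number of boundary lattice points is Σ gcd(|Δx|,|Δy|) = gcd(17,8) + gcd(5,3) + gcd(9,1) + gcd(13,10) = 1+1+1+1 = 4.
Pick's theorem gives I = A − B/2 + 1 = 44 − 4/2 + 1 = 43, so the closed region contains I + B = 43 + 4 = 47 lattice points.

47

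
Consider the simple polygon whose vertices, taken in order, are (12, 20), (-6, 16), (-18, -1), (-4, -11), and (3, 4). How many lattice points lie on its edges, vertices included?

7

Summing gcd(|Δx|,|Δy|) over the edges gives the boundary count: gcd(18,4) + gcd(12,17) + gcd(14,10) + gcd(7,15) + gcd(9,16) = 2+1+2+1+1 = 7.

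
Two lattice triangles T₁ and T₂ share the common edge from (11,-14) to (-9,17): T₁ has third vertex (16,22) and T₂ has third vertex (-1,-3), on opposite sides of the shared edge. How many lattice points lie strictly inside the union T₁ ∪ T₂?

509

The union is the simple quadrilateral with vertices (11,-14), (16,22), (-9,17), (-1,-3) in order.
The shoelace formula gives twice the area as |[11·22 − 16·(-14)] + [16·17 − (-9)·22] + [(-9)·(-3) − (-1)·17] + [(-1)·(-14) − 11·(-3)]| = 1027, so the area is 513.5.
Along each edge there are gcd(|Δx|,|Δy|)+1 lattice points, so counting each shared vertex once the boundary has gcd(5,36) + gcd(25,5) + gcd(8,20) + gcd(12,11) = 1+5+4+1 = 11.
By Pick's theorem I = A − B/2 + 1 = 513.5 − 11/2 + 1 = 509.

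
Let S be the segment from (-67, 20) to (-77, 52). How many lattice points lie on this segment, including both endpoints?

3

The number of lattice points on a segment between lattice points is gcd(|Δx|,|Δy|) + 1 = gcd(10,32) + 1 = 2 + 1 = 3.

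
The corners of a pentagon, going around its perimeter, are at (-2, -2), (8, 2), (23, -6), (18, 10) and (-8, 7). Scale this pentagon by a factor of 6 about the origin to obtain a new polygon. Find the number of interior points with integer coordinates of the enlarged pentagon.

Using the shoelace formula, 2A = |((-2)·2 − 8·(-2)) + (8·(-6) − 23·2) + (23·10 − 18·(-6)) + (18·7 − (-8)·10) + ((-8)·(-2) − (-2)·7)| = 492, so the area is 246.
Summing gcd(|Δx|,|Δy|) over the edges gives the boundary count: gcd(10,4) + gcd(15,8) + gcd(5,16) + gcd(26,3) + gcd(6,9) = 2+1+1+1+3 = 8.
Scaling by 6 multiplies the area by 6² = 36 (so the new area is 8856) and multiplies the boundary lattice-point count by 6, giving 48.
By Pick's theorem, the interior count of the dilated polygon is 8856 − 48/2 + 1 = 8833.

8833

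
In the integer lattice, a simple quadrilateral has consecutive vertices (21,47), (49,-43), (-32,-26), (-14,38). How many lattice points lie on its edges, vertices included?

6

Summing gcd(|Δx|,|Δy|) over the edges gives the boundary count: gcd(28,90) + gcd(81,17) + gcd(18,64) + gcd(35,9) = 2+1+2+1 = 6.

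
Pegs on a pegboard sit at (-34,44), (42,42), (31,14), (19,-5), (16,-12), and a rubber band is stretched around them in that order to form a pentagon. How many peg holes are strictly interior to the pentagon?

By the shoelace formula, twice the signed area is |((-34)·42 − 42·44) + (42·14 − 31·42) + (31·(-5) − 19·14) + (19·(-12) − 16·(-5)) + (16·44 − (-34)·(-12))| = 4263, so the area is 4263/2.
Summing gcd(|Δx|,|Δy|) over the edges gives the boundary count: gcd(76,2) + gcd(11,28) + gcd(12,19) + gcd(3,7) + gcd(50,56) = 2+1+1+1+2 = 7.
Pick's theorem gives I = A − B/2 + 1 = 4263/2 − 7/2 + 1 = 2129.

2129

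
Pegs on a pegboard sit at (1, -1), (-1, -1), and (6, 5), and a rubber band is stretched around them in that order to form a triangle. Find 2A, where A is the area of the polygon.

12

The shoelace formula gives twice the area as |[1·(-1) − (-1)·(-1)] + [(-1)·5 − 6·(-1)] + [6·(-1) − 1·5]| = 12, so the area is 6.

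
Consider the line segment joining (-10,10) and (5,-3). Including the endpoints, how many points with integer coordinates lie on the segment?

2

The number of lattice points on a segment between lattice points is gcd(|Δx|,|Δy|) + 1 = gcd(15,13) + 1 = 1 + 1 = 2.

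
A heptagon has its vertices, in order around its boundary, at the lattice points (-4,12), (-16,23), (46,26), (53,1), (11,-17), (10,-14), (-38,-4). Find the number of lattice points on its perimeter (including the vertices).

Along each edge there are gcd(|Δx|,|Δy|)+1 lattice points, so counting each shared vertex once the boundary has gcd(12,11) + gcd(62,3) + gcd(7,25) + gcd(42,18) + gcd(1,3) + gcd(48,10) + gcd(34,16) = 1+1+1+6+1+2+2 = 14.

14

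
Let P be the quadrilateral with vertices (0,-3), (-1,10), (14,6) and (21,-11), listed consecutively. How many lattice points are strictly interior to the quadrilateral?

By the shoelace formula, twice the signed area is |(0·10 − (-1)·(-3)) + ((-1)·6 − 14·10) + (14·(-11) − 21·6) + (21·(-3) − 0·(-11))| = 492, so the area is 246.
The number of boundary lattice points is Σ gcd(|Δx|,|Δy|) = gcd(1,13) + gcd(15,4) + gcd(7,17) + gcd(21,8) = 1+1+1+1 = 4.
Pick's theorem gives I = A − B/2 + 1 = 246 − 4/2 + 1 = 245.

245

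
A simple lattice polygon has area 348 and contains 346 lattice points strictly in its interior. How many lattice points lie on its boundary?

6

Pick's theorem gives A = I + B/2 − 1, so B = 2(A − I + 1) = 2(348 − 346 + 1) = 6.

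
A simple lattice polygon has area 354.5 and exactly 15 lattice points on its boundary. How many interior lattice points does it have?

348

From Pick's theorem, I = A − B/2 + 1 = 354.5 − 15/2 + 1 = 348.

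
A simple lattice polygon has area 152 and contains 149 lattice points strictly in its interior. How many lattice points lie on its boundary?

8

Pick's theorem gives A = I + B/2 − 1, so B = 2(A − I + 1) = 2(152 − 149 + 1) = 8.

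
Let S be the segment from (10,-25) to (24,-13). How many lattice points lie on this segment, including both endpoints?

The number of lattice points on a segment between lattice points is gcd(|Δx|,|Δy|) + 1 = gcd(14,12) + 1 = 2 + 1 = 3.

3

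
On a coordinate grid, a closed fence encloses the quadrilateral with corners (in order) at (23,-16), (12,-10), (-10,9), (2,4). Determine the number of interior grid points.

105

By the shoelace formula, twice the signed area is |[23·(-10) − 12·(-16)] + [12·9 − (-10)·(-10)] + [(-10)·4 − 2·9] + [2·(-16) − 23·4]| = 212, so the area is 106.
Along each edge there are gcd(|Δx|,|Δy|)+1 lattice points, so counting each shared vertex once the boundary has gcd(11,6) + gcd(22,19) + gcd(12,5) + gcd(21,20) = 1+1+1+1 = 4.
By Pick's theorem A = I + B/2 − 1, so I = 106 − 4/2 + 1 = 105.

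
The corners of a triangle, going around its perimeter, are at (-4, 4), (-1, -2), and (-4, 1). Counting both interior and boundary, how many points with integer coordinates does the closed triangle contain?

10

The shoelace formula gives twice the area as |((-4)·(-2) − (-1)·4) + ((-1)·1 − (-4)·(-2)) + ((-4)·4 − (-4)·1)| = 9, so the area is 4.5.
The number of boundary lattice points is Σ gcd(|Δx|,|Δy|) = gcd(3,6) + gcd(3,3) + gcd(0,3) = 3+3+3 = 9.
Pick's theorem gives I = A − B/2 + 1 = 4.5 − 9/2 + 1 = 1, so the closed region contains I + B = 1 + 9 = 10 lattice points.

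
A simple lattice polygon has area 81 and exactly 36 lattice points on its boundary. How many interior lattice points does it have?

Pick's theorem A = I + B/2 − 1 rearranges to I = A − B/2 + 1 = 81 − 36/2 + 1 = 64.

64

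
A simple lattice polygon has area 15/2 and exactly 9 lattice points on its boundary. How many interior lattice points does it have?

4

From Pick's theorem, I = A − B/2 + 1 = 15/2 − 9/2 + 1 = 4.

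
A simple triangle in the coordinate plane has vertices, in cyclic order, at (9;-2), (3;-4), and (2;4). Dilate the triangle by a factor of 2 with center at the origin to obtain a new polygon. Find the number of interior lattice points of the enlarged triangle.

97

By the shoelace formula, twice the signed area is |(9·(-4) − 3·(-2)) + (3·4 − 2·(-4)) + (2·(-2) − 9·4)| = 50, so the area is 25.
Along each edge there are gcd(|Δx|,|Δy|)+1 lattice points, so counting each shared vertex once the boundary has gcd(6,2) + gcd(1,8) + gcd(7,6) = 2+1+1 = 4.
Scaling by 2 multiplies the area by 2² = 4 (so the new area is 100) and multiplies the boundary lattice-point count by 2, giving 8.
By Pick's theorem, the interior count of the dilated polygon is 100 − 8/2 + 1 = 97.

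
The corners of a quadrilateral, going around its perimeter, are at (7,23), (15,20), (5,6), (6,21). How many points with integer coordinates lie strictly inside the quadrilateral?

76

The shoelace formula gives twice the area as |[7·20 − 15·23] + [15·6 − 5·20] + [5·21 − 6·6] + [6·23 − 7·21]| = 155, so the area is 155/2.
The number of boundary lattice points is Σ gcd(|Δx|,|Δy|) = gcd(8,3) + gcd(10,14) + gcd(1,15) + gcd(1,2) = 1+2+1+1 = 5.
By Pick's theorem A = I + B/2 − 1, so I = 155/2 − 5/2 + 1 = 76.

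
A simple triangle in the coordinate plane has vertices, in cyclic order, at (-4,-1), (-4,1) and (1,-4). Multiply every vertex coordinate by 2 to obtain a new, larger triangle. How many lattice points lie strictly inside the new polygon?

13

Using the shoelace formula, 2A = |[(-4)·1 − (-4)·(-1)] + [(-4)·(-4) − 1·1] + [1·(-1) − (-4)·(-4)]| = 10, so the area is 5.
Along each edge there are gcd(|Δx|,|Δy|)+1 lattice points, so counting each shared vertex once the boundary has gcd(0,2) + gcd(5,5) + gcd(5,3) = 2+5+1 = 8.
Scaling by 2 multiplies the area by 2² = 4 (so the new area is 20) and multiplies the boundary lattice-point count by 2, giving 16.
By Pick's theorem, the interior count of the dilated polygon is 20 − 16/2 + 1 = 13.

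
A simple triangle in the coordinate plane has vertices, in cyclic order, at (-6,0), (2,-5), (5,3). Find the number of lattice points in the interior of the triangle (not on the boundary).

The shoelace formula gives twice the area as |[(-6)·(-5) − 2·0] + [2·3 − 5·(-5)] + [5·0 − (-6)·3]| = 79, so the area is 79/2.
Summing gcd(|Δx|,|Δy|) over the edges gives the boundary count: gcd(8,5) + gcd(3,8) + gcd(11,3) = 1+1+1 = 3.
By Pick's theorem A = I + B/2 − 1, so I = 79/2 − 3/2 + 1 = 39.

39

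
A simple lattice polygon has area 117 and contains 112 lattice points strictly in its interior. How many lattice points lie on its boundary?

12

Pick's theorem gives A = I + B/2 − 1, so B = 2(A − I + 1) = 2(117 − 112 + 1) = 12.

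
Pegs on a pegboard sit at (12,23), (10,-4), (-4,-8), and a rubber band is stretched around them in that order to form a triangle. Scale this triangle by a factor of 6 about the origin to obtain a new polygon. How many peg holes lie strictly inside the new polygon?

6649

By the shoelace formula, twice the signed area is |(12·(-4) − 10·23) + (10·(-8) − (-4)·(-4)) + ((-4)·23 − 12·(-8))| = 370, so the area is 185.
Along each edge there are gcd(|Δx|,|Δy|)+1 lattice points, so counting each shared vertex once the boundary has gcd(2,27) + gcd(14,4) + gcd(16,31) = 1+2+1 = 4.
Scaling by 6 multiplies the area by 6² = 36 (so the new area is 6660) and multiplies the boundary lattice-point count by 6, giving 24.
By Pick's theorem, the interior count of the dilated polygon is 6660 − 24/2 + 1 = 6649.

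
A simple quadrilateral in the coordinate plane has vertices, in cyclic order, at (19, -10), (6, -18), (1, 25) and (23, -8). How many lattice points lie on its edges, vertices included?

The number of boundary lattice points is Σ gcd(|Δx|,|Δy|) = gcd(13,8) + gcd(5,43) + gcd(22,33) + gcd(4,2) = 1+1+11+2 = 15.

15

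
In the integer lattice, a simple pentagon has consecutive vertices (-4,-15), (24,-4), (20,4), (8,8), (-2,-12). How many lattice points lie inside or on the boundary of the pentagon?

302

Using the shoelace formula, 2A = |[(-4)·(-4) − 24·(-15)] + [24·4 − 20·(-4)] + [20·8 − 8·4] + [8·(-12) − (-2)·8] + [(-2)·(-15) − (-4)·(-12)]| = 582, so the area is 291.
Along each edge there are gcd(|Δx|,|Δy|)+1 lattice points, so counting each shared vertex once the boundary has gcd(28,11) + gcd(4,8) + gcd(12,4) + gcd(10,20) + gcd(2,3) = 1+4+4+10+1 = 20.
Pick's theorem gives I = A − B/2 + 1 = 291 − 20/2 + 1 = 282, so the closed region contains I + B = 282 + 20 = 302 lattice points.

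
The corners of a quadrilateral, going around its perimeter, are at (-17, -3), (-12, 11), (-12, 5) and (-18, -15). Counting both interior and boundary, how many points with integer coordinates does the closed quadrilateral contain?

47

By the shoelace formula, twice the signed area is |[(-17)·11 − (-12)·(-3)] + [(-12)·5 − (-12)·11] + [(-12)·(-15) − (-18)·5] + [(-18)·(-3) − (-17)·(-15)]| = 82, so the area is 41.
The number of boundary lattice points is Σ gcd(|Δx|,|Δy|) = gcd(5,14) + gcd(0,6) + gcd(6,20) + gcd(1,12) = 1+6+2+1 = 10.
Pick's theorem gives I = A − B/2 + 1 = 41 − 10/2 + 1 = 37, so the closed region contains I + B = 37 + 10 = 47 lattice points.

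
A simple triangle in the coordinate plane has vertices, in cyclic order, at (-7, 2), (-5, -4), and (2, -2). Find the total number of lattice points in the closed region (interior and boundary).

26

Using the shoelace formula, 2A = |[(-7)·(-4) − (-5)·2] + [(-5)·(-2) − 2·(-4)] + [2·2 − (-7)·(-2)]| = 46, so the area is 23.
The number of boundary lattice points is Σ gcd(|Δx|,|Δy|) = gcd(2,6) + gcd(7,2) + gcd(9,4) = 2+1+1 = 4.
Pick's theorem gives I = A − B/2 + 1 = 23 − 4/2 + 1 = 22, so the closed region contains I + B = 22 + 4 = 26 lattice points.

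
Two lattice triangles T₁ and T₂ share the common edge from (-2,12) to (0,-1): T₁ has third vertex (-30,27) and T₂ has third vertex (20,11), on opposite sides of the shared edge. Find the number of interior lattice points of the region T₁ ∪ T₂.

306

The union is the simple quadrilateral with vertices (-2,12), (-30,27), (0,-1), (20,11) in order.
The shoelace formula gives twice the area as |[(-2)·27 − (-30)·12] + [(-30)·(-1) − 0·27] + [0·11 − 20·(-1)] + [20·12 − (-2)·11]| = 618, so the area is 309.
Along each edge there are gcd(|Δx|,|Δy|)+1 lattice points, so counting each shared vertex once the boundary has gcd(28,15) + gcd(30,28) + gcd(20,12) + gcd(22,1) = 1+2+4+1 = 8.
By Pick's theorem I = A − B/2 + 1 = 309 − 8/2 + 1 = 306.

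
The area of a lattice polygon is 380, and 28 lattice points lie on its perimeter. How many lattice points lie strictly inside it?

367

From Pick's theorem, I = A − B/2 + 1 = 380 − 28/2 + 1 = 367.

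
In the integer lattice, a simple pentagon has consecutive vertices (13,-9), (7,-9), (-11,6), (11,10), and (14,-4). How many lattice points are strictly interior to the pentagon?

267

The shoelace formula gives twice the area as |[13·(-9) − 7·(-9)] + [7·6 − (-11)·(-9)] + [(-11)·10 − 11·6] + [11·(-4) − 14·10] + [14·(-9) − 13·(-4)]| = 545, so the area is 272.5.
The number of boundary lattice points is Σ gcd(|Δx|,|Δy|) = gcd(6,0) + gcd(18,15) + gcd(22,4) + gcd(3,14) + gcd(1,5) = 6+3+2+1+1 = 13.
Pick's theorem gives I = A − B/2 + 1 = 272.5 − 13/2 + 1 = 267.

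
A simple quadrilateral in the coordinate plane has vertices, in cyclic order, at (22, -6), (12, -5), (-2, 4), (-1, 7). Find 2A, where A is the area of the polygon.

158

The shoelace formula gives twice the area as |[22·(-5) − 12·(-6)] + [12·4 − (-2)·(-5)] + [(-2)·7 − (-1)·4] + [(-1)·(-6) − 22·7]| = 158, so the area is 79.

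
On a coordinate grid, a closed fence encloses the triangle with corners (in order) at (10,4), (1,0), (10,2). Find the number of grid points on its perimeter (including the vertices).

4

Summing gcd(|Δx|,|Δy|) over the edges gives the boundary count: gcd(9,4) + gcd(9,2) + gcd(0,2) = 1+1+2 = 4.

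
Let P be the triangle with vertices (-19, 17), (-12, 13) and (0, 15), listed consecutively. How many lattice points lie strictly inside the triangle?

30

Using the shoelace formula, 2A = |[(-19)·13 − (-12)·17] + [(-12)·15 − 0·13] + [0·17 − (-19)·15]| = 62, so the area is 31.
Summing gcd(|Δx|,|Δy|) over the edges gives the boundary count: gcd(7,4) + gcd(12,2) + gcd(19,2) = 1+2+1 = 4.
Pick's theorem gives I = A − B/2 + 1 = 31 − 4/2 + 1 = 30.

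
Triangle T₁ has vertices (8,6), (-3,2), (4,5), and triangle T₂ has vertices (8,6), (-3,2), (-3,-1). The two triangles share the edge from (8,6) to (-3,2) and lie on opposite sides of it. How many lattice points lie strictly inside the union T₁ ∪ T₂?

The union is the simple quadrilateral with vertices (8,6), (4,5), (-3,2), (-3,-1) in order.
The shoelace formula gives twice the area as |[8·5 − 4·6] + [4·2 − (-3)·5] + [(-3)·(-1) − (-3)·2] + [(-3)·6 − 8·(-1)]| = 38, so the area is 19.
Along each edge there are gcd(|Δx|,|Δy|)+1 lattice points, so counting each shared vertex once the boundary has gcd(4,1) + gcd(7,3) + gcd(0,3) + gcd(11,7) = 1+1+3+1 = 6.
By Pick's theorem I = A − B/2 + 1 = 19 − 6/2 + 1 = 17.

17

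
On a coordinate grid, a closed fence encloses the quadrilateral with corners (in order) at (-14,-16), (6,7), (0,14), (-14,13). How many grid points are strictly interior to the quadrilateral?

327

The shoelace formula gives twice the area as |[(-14)·7 − 6·(-16)] + [6·14 − 0·7] + [0·13 − (-14)·14] + [(-14)·(-16) − (-14)·13]| = 684, so the area is 342.
The number of boundary lattice points is Σ gcd(|Δx|,|Δy|) = gcd(20,23) + gcd(6,7) + gcd(14,1) + gcd(0,29) = 1+1+1+29 = 32.
By Pick's theorem A = I + B/2 − 1, so I = 342 − 32/2 + 1 = 327.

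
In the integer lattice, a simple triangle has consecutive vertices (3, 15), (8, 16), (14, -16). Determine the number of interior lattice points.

The shoelace formula gives twice the area as |[3·16 − 8·15] + [8·(-16) − 14·16] + [14·15 − 3·(-16)]| = 166, so the area is 83.
Along each edge there are gcd(|Δx|,|Δy|)+1 lattice points, so counting each shared vertex once the boundary has gcd(5,1) + gcd(6,32) + gcd(11,31) = 1+2+1 = 4.
By Pick's theorem A = I + B/2 − 1, so I = 83 − 4/2 + 1 = 82.

82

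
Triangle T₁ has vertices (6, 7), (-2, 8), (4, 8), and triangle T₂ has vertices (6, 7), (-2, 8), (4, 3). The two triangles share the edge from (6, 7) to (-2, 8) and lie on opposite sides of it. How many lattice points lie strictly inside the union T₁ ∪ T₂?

The union is the simple quadrilateral with vertices (6, 7), (4, 8), (-2, 8), (4, 3) in order.
Using the shoelace formula, 2A = |[6·8 − 4·7] + [4·8 − (-2)·8] + [(-2)·3 − 4·8] + [4·7 − 6·3]| = 40, so the area is 20.
Summing gcd(|Δx|,|Δy|) over the edges gives the boundary count: gcd(2,1) + gcd(6,0) + gcd(6,5) + gcd(2,4) = 1+6+1+2 = 10.
By Pick's theorem I = A − B/2 + 1 = 20 − 10/2 + 1 = 16.

16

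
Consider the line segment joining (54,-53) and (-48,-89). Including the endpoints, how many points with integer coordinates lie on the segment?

7

The number of lattice points on a segment between lattice points is gcd(|Δx|,|Δy|) + 1 = gcd(102,36) + 1 = 6 + 1 = 7.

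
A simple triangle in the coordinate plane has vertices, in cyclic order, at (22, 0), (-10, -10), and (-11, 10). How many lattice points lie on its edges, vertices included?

4

Summing gcd(|Δx|,|Δy|) over the edges gives the boundary count: gcd(32,10) + gcd(1,20) + gcd(33,10) = 2+1+1 = 4.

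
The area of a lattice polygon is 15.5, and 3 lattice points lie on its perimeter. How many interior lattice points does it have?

15

From Pick's theorem, I = A − B/2 + 1 = 15.5 − 3/2 + 1 = 15.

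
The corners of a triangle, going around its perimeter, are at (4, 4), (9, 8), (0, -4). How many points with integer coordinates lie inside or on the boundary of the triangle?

17

The shoelace formula gives twice the area as |(4·8 − 9·4) + (9·(-4) − 0·8) + (0·4 − 4·(-4))| = 24, so the area is 12.
The number of boundary lattice points is Σ gcd(|Δx|,|Δy|) = gcd(5,4) + gcd(9,12) + gcd(4,8) = 1+3+4 = 8.
Pick's theorem gives I = A − B/2 + 1 = 12 − 8/2 + 1 = 9, so the closed region contains I + B = 9 + 8 = 17 lattice points.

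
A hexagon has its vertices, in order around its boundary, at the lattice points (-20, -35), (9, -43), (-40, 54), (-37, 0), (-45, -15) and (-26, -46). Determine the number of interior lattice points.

Using the shoelace formula, 2A = |((-20)·(-43) − 9·(-35)) + (9·54 − (-40)·(-43)) + ((-40)·0 − (-37)·54) + ((-37)·(-15) − (-45)·0) + ((-45)·(-46) − (-26)·(-15)) + ((-26)·(-35) − (-20)·(-46))| = 4164, so the area is 2082.
Summing gcd(|Δx|,|Δy|) over the edges gives the boundary count: gcd(29,8) + gcd(49,97) + gcd(3,54) + gcd(8,15) + gcd(19,31) + gcd(6,11) = 1+1+3+1+1+1 = 8.
By Pick's theorem A = I + B/2 − 1, so I = 2082 − 8/2 + 1 = 2079.

2079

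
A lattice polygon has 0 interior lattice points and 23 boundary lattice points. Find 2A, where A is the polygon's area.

21

Pick's theorem states A = I + B/2 − 1, so A = 0 + 23/2 − 1 = 21/2.
Hence 2A = 21.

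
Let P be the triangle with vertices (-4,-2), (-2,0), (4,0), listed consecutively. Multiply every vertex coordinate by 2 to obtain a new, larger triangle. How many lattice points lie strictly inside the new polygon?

Using the shoelace formula, 2A = |((-4)·0 − (-2)·(-2)) + ((-2)·0 − 4·0) + (4·(-2) − (-4)·0)| = 12, so the area is 6.
Along each edge there are gcd(|Δx|,|Δy|)+1 lattice points, so counting each shared vertex once the boundary has gcd(2,2) + gcd(6,0) + gcd(8,2) = 2+6+2 = 10.
Scaling by 2 multiplies the area by 2² = 4 (so the new area is 24) and multiplies the boundary lattice-point count by 2, giving 20.
By Pick's theorem, the interior count of the dilated polygon is 24 − 20/2 + 1 = 15.

15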